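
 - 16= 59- 75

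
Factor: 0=0^1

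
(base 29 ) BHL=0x2625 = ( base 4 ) 2120211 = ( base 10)9765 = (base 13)45A2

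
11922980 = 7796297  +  4126683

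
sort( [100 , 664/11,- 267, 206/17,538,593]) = [ - 267  ,  206/17,664/11 , 100, 538,593] 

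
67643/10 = 6764  +  3/10= 6764.30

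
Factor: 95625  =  3^2*5^4*17^1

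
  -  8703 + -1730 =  - 10433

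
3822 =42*91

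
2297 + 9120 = 11417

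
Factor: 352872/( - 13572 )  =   - 2^1*13^1 = -  26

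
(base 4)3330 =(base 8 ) 374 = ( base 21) c0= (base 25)A2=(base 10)252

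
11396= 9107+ 2289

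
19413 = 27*719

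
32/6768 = 2/423 =0.00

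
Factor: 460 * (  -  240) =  -110400 = -  2^6*3^1 * 5^2*23^1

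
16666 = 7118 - - 9548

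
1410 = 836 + 574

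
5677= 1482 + 4195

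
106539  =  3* 35513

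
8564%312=140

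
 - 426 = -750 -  - 324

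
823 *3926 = 3231098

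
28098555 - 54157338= - 26058783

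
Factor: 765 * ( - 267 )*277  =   - 56578635=- 3^3 * 5^1*17^1 * 89^1*277^1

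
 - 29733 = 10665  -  40398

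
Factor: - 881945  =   - 5^1*176389^1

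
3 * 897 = 2691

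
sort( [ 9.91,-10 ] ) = [ - 10 , 9.91 ]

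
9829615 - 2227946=7601669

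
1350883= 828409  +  522474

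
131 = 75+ 56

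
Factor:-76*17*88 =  -113696 = - 2^5 * 11^1 * 17^1*19^1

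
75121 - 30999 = 44122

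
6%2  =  0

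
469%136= 61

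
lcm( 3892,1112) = 7784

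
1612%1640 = 1612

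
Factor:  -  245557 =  - 13^2*1453^1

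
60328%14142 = 3760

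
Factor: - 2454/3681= -2/3 =-2^1*3^( - 1 )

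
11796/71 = 166 + 10/71= 166.14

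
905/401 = 2 + 103/401 = 2.26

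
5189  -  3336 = 1853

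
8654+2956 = 11610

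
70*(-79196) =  - 5543720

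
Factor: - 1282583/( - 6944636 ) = 2^( - 2 )*17^( - 1)* 29^1*47^1*73^(-1 )*941^1*1399^(-1) 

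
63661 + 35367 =99028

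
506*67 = 33902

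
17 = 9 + 8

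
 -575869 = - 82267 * 7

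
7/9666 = 7/9666 = 0.00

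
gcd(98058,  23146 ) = 2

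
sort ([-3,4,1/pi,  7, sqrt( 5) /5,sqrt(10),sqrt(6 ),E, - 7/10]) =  [ - 3, - 7/10,  1/pi , sqrt( 5)/5,sqrt( 6),E, sqrt( 10),  4, 7]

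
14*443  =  6202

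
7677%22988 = 7677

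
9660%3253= 3154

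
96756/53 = 96756/53= 1825.58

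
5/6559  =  5/6559=0.00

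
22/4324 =11/2162 = 0.01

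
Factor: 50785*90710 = 2^1*5^2*7^1*47^1  *193^1 * 1451^1 = 4606707350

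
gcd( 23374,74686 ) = 2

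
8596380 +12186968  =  20783348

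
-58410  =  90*( - 649)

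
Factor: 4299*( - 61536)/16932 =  - 2^3 * 3^1*17^( - 1)*83^( - 1)*641^1*1433^1 = - 22045272/1411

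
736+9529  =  10265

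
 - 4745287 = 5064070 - 9809357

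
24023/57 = 24023/57 = 421.46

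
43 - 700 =-657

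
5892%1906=174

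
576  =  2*288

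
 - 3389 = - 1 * 3389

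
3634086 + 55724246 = 59358332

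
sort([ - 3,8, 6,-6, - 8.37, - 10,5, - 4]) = [ - 10, - 8.37, - 6, - 4, - 3, 5,6,8 ] 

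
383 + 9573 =9956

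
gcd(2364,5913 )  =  3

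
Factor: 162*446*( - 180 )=  -  2^4 *3^6  *5^1*223^1 = - 13005360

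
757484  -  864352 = -106868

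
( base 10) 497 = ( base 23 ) LE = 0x1F1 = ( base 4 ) 13301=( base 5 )3442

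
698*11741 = 8195218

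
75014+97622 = 172636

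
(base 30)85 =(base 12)185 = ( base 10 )245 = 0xF5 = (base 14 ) 137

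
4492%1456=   124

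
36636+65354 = 101990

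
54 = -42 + 96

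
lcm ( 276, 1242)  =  2484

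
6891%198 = 159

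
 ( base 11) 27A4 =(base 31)3NR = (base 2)111000100111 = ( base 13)1859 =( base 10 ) 3623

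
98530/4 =49265/2 =24632.50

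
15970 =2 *7985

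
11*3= 33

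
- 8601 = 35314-43915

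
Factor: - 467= - 467^1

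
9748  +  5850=15598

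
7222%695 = 272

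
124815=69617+55198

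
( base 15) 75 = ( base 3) 11002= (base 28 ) 3q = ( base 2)1101110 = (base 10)110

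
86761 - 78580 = 8181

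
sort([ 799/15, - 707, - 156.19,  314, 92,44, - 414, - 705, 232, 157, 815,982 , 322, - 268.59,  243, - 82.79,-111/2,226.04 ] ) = [ - 707, - 705,  -  414,-268.59, - 156.19,-82.79, - 111/2, 44, 799/15 , 92, 157,226.04,232,243,  314,  322,  815, 982 ]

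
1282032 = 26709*48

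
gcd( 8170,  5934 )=86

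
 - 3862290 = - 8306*465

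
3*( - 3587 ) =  -10761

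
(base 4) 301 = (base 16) 31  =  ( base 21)27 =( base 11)45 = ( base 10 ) 49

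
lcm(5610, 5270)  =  173910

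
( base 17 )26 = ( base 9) 44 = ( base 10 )40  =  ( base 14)2c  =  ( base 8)50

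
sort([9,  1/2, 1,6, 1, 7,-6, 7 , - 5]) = [ - 6, - 5 , 1/2 , 1,  1, 6, 7 , 7, 9 ] 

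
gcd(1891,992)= 31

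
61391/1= 61391= 61391.00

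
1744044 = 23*75828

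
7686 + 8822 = 16508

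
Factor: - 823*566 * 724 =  - 337252232 = - 2^3*181^1*283^1*823^1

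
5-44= - 39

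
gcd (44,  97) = 1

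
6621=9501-2880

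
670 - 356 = 314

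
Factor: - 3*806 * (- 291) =2^1*3^2*13^1*31^1 * 97^1 =703638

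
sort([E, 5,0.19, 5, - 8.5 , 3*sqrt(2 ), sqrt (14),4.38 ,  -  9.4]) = [-9.4,-8.5,0.19,  E,  sqrt( 14), 3*sqrt(2),4.38, 5, 5] 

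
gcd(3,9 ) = 3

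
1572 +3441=5013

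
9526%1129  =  494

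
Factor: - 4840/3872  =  -5/4 = - 2^(  -  2)*5^1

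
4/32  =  1/8= 0.12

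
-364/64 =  - 6 + 5/16 = -5.69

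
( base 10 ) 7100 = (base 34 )64s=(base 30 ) 7QK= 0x1bbc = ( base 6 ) 52512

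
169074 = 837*202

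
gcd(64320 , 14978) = 2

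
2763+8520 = 11283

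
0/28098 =0= 0.00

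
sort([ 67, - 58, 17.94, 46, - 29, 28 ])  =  [ - 58 , - 29, 17.94,  28,  46,  67]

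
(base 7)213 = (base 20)58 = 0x6C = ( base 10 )108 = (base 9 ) 130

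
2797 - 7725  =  -4928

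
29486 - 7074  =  22412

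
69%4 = 1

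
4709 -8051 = - 3342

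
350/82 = 4+ 11/41  =  4.27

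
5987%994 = 23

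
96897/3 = 32299=32299.00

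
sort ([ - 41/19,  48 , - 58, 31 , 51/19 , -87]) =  [ - 87, - 58, - 41/19,  51/19,31,  48]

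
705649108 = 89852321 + 615796787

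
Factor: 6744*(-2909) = -2^3*3^1*281^1*2909^1  =  - 19618296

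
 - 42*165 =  - 6930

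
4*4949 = 19796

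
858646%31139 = 17893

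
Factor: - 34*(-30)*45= 2^2*3^3*5^2 * 17^1 = 45900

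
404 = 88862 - 88458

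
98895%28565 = 13200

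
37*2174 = 80438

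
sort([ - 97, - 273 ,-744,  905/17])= [ - 744 , - 273, - 97,905/17]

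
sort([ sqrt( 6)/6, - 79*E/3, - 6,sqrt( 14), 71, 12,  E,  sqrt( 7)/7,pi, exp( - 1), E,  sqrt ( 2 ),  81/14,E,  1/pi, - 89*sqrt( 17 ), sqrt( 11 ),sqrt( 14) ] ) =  [-89*sqrt( 17), - 79*E/3,-6, 1/pi, exp( - 1),sqrt(7)/7, sqrt(6) /6, sqrt( 2),  E,E, E,pi,  sqrt(11), sqrt( 14), sqrt ( 14), 81/14, 12, 71]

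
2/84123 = 2/84123 = 0.00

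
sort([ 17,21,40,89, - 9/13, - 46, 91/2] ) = [ - 46, - 9/13 , 17, 21, 40,91/2,89]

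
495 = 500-5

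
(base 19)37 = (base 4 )1000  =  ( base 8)100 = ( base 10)64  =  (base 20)34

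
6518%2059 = 341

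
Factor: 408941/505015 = 5^(-1 )*7^( - 1 )*13^1* 47^( - 1)*83^1*307^( - 1)*379^1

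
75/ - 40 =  - 2 + 1/8 = - 1.88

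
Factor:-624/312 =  - 2^1  =  - 2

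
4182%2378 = 1804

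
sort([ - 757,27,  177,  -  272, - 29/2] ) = [ - 757 , - 272, - 29/2, 27, 177] 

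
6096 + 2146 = 8242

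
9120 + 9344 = 18464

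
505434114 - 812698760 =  - 307264646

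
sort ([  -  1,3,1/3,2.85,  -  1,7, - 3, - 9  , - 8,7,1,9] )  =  [ - 9, - 8,  -  3,  -  1, - 1,1/3 , 1,2.85 , 3, 7, 7, 9 ] 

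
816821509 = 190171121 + 626650388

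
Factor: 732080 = 2^4*5^1*9151^1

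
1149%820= 329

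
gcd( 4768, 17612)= 4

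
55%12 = 7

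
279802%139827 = 148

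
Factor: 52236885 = 3^1*5^1*67^1 * 51977^1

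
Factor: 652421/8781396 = 2^( - 2 )*3^( - 1)*7^1* 11^1*13^(-1)  *  37^1*181^ ( - 1 ) *229^1  *  311^( - 1) 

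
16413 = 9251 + 7162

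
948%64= 52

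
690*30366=20952540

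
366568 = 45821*8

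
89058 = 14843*6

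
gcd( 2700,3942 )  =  54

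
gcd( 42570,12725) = 5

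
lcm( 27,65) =1755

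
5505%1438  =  1191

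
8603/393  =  21 + 350/393 = 21.89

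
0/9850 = 0 = 0.00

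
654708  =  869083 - 214375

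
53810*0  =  0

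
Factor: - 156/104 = - 3/2 = - 2^ (- 1) * 3^1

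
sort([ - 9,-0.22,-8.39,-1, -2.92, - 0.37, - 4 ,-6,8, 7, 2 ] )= [ - 9, - 8.39, - 6,-4, - 2.92 , - 1,-0.37,-0.22, 2, 7 , 8]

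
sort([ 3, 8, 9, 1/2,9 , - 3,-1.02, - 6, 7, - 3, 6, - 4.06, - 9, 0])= [ - 9,  -  6 , -4.06,-3, - 3 , - 1.02 , 0,  1/2,3,6 , 7 , 8,9, 9]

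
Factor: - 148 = - 2^2*37^1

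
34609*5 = 173045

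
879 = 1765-886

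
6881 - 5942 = 939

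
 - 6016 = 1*( - 6016)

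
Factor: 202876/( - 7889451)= - 3028/117753 = -2^2 *3^ ( - 1)* 757^1 *39251^( - 1) 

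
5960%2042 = 1876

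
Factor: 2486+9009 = 11495 = 5^1* 11^2  *  19^1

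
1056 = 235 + 821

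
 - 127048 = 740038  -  867086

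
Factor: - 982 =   -  2^1*491^1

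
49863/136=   49863/136 = 366.64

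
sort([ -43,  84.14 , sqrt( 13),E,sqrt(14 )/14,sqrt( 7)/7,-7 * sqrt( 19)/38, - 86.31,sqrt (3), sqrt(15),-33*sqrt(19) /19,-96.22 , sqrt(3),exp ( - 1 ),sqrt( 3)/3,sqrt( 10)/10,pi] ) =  [  -  96.22, - 86.31, - 43, - 33 * sqrt ( 19 )/19,-7 * sqrt( 19)/38,sqrt(14 )/14,sqrt( 10) /10, exp( - 1 ), sqrt( 7 ) /7, sqrt( 3)/3, sqrt(3),sqrt(3),E, pi, sqrt( 13),sqrt(15),84.14 ]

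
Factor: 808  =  2^3 * 101^1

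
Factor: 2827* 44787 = 3^1*11^1*257^1*14929^1=126612849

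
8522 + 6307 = 14829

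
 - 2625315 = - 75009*35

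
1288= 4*322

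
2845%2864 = 2845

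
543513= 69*7877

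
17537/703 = 923/37 = 24.95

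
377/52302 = 377/52302 = 0.01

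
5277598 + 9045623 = 14323221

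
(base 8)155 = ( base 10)109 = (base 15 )74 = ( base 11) 9A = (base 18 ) 61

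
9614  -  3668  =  5946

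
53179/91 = 7597/13=   584.38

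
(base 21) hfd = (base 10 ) 7825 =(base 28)9RD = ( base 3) 101201211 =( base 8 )17221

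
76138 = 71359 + 4779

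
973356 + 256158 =1229514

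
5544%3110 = 2434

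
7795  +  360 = 8155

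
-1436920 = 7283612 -8720532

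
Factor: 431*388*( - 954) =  - 159535512 = - 2^3* 3^2*53^1*97^1*431^1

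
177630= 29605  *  6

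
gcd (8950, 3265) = 5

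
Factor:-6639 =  - 3^1*2213^1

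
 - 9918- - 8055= - 1863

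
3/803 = 3/803 = 0.00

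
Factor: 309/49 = 3^1 * 7^(-2 )* 103^1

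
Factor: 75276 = 2^2*3^3*17^1 * 41^1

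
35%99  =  35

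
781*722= 563882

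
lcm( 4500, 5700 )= 85500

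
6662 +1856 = 8518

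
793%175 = 93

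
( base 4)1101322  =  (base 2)1010001111010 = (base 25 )89h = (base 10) 5242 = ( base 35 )49R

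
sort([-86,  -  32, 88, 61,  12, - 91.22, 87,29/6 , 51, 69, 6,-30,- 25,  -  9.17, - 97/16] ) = [-91.22,-86, - 32, - 30, - 25,-9.17,-97/16,29/6,  6, 12, 51,61,69,87,88 ]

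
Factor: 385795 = 5^1 * 19^1 * 31^1*131^1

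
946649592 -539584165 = 407065427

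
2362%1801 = 561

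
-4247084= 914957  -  5162041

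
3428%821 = 144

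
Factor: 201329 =201329^1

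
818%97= 42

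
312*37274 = 11629488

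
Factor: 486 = 2^1*3^5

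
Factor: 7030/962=95/13 = 5^1*13^ ( - 1)*19^1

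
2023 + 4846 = 6869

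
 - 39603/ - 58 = 682 + 47/58 = 682.81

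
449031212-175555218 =273475994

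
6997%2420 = 2157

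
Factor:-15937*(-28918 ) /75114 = 3^(-3)*13^(  -  1 )*19^1* 107^ (-1)*761^1*15937^1  =  230433083/37557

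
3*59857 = 179571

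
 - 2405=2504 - 4909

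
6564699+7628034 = 14192733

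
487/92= 487/92 = 5.29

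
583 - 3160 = - 2577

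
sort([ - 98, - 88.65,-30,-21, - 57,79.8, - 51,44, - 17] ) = [ -98, - 88.65,-57,-51, - 30,- 21 , - 17, 44,79.8 ] 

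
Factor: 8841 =3^1*7^1*421^1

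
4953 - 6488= -1535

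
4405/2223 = 4405/2223 = 1.98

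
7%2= 1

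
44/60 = 11/15= 0.73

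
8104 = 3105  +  4999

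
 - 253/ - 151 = 1  +  102/151 = 1.68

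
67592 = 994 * 68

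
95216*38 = 3618208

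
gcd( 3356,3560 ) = 4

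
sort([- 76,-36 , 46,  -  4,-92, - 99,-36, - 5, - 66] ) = [  -  99, - 92, - 76, - 66,  -  36,  -  36,  -  5,  -  4, 46]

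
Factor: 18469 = 11^1*23^1*73^1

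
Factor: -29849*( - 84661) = 2527046189 = 19^1*31^1*1571^1*2731^1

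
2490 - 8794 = -6304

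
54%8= 6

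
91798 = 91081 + 717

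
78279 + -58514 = 19765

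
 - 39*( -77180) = 3010020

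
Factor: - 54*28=-1512 = - 2^3*3^3*7^1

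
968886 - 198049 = 770837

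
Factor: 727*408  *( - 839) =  - 248860824= - 2^3 * 3^1*17^1*727^1 *839^1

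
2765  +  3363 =6128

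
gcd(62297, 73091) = 1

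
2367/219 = 10 + 59/73  =  10.81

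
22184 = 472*47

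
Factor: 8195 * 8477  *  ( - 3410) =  - 2^1*5^2* 7^2*11^2*31^1*149^1*173^1 = -236889341150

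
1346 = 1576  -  230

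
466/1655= 466/1655 = 0.28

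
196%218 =196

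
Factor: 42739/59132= 2^( - 2 )*79^1*541^1*14783^( - 1)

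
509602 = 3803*134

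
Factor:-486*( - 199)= 2^1 *3^5*199^1  =  96714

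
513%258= 255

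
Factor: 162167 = 257^1*631^1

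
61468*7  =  430276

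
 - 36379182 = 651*( - 55882 )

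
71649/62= 71649/62 = 1155.63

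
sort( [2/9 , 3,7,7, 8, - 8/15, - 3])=[ - 3, - 8/15  ,  2/9,3, 7,7,8]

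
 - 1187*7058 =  - 8377846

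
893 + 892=1785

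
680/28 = 24  +  2/7 = 24.29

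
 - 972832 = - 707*1376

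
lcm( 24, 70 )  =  840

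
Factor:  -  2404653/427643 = - 3^1 * 499^(  -  1)*857^(  -  1)*801551^1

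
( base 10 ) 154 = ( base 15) A4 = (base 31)4u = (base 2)10011010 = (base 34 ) 4I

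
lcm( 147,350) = 7350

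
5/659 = 5/659  =  0.01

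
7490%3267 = 956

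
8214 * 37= 303918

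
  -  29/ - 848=29/848 =0.03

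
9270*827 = 7666290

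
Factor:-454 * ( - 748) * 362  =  122932304 = 2^4*11^1*17^1*181^1*  227^1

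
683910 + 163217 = 847127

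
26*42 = 1092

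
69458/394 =34729/197  =  176.29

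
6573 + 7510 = 14083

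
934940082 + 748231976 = 1683172058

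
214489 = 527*407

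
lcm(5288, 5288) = 5288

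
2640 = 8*330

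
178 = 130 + 48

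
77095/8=9636 + 7/8 =9636.88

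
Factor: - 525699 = -3^2*58411^1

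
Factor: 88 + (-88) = 0^1 =0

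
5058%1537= 447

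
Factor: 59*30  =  2^1*3^1*5^1*59^1 = 1770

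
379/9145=379/9145=0.04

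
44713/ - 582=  - 44713/582=- 76.83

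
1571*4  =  6284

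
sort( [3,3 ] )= [3, 3]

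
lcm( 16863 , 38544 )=269808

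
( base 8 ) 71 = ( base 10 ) 57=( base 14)41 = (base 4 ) 321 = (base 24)29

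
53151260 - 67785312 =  - 14634052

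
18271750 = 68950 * 265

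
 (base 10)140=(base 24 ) 5K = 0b10001100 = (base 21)6E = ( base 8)214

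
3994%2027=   1967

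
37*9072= 335664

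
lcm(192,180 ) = 2880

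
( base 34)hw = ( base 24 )11a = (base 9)747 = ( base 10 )610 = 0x262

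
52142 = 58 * 899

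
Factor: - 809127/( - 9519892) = 2^( - 2 )*3^2* 11^2 * 743^1 *2379973^(  -  1) 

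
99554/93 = 1070  +  44/93=1070.47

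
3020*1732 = 5230640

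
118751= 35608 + 83143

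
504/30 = 16 + 4/5 = 16.80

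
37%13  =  11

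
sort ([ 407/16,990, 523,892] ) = [ 407/16, 523, 892,990 ] 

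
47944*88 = 4219072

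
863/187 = 863/187 = 4.61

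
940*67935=63858900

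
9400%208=40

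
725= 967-242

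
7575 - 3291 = 4284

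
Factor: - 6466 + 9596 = 3130 =2^1 * 5^1*313^1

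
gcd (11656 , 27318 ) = 2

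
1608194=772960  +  835234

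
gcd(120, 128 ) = 8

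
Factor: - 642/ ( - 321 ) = 2 = 2^1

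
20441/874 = 23+339/874 = 23.39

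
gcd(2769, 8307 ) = 2769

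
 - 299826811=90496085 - 390322896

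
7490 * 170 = 1273300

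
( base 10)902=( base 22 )1j0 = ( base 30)102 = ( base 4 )32012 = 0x386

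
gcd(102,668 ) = 2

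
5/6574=5/6574  =  0.00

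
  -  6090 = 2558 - 8648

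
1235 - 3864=-2629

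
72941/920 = 79 + 261/920 = 79.28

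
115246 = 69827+45419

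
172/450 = 86/225 = 0.38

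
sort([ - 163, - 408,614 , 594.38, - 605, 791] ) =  [-605, - 408, - 163, 594.38, 614,791 ] 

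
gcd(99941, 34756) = 1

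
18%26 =18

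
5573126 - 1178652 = 4394474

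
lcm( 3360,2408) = 144480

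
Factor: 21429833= 21429833^1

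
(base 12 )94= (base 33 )3D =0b1110000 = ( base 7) 220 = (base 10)112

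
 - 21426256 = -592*36193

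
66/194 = 33/97=0.34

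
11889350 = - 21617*( - 550 ) 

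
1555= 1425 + 130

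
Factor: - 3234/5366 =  - 1617/2683 = - 3^1*7^2*11^1*2683^(-1 ) 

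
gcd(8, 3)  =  1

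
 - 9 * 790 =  - 7110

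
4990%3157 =1833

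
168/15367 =168/15367 = 0.01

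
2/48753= 2/48753= 0.00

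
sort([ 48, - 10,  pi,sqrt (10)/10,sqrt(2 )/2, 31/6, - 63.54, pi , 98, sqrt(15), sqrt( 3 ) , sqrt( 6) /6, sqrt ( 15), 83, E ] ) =[ - 63.54, - 10,sqrt(10) /10, sqrt( 6) /6, sqrt(2 )/2,sqrt(3) , E, pi,  pi, sqrt(15 ), sqrt(15), 31/6,48, 83, 98]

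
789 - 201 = 588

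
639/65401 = 639/65401 =0.01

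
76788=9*8532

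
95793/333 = 863/3  =  287.67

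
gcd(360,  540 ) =180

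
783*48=37584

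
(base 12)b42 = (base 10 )1634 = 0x662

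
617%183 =68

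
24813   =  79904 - 55091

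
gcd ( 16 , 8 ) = 8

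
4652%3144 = 1508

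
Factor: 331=331^1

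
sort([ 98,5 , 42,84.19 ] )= [ 5,42,84.19,98 ]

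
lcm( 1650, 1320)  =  6600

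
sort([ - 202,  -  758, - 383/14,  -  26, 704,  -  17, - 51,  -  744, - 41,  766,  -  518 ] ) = [ -758,-744, -518, - 202, - 51, - 41, - 383/14, - 26, - 17, 704,  766 ]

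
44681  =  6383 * 7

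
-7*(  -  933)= 6531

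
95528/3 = 95528/3 = 31842.67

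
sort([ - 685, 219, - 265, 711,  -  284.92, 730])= [ - 685,-284.92, - 265, 219, 711,  730 ]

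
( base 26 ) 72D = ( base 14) 1a69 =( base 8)11275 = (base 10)4797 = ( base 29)5kc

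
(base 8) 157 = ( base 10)111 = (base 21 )56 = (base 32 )3f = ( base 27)43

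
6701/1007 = 6+659/1007 = 6.65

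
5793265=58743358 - 52950093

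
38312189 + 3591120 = 41903309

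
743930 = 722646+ 21284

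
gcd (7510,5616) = 2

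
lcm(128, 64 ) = 128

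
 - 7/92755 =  - 7/92755 = -0.00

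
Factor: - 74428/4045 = -92/5 = -2^2 * 5^(-1)*23^1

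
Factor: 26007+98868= 3^3 * 5^3 * 37^1 = 124875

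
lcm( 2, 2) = 2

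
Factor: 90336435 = 3^1*5^1* 7^1*67^1*12841^1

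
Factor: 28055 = 5^1 *31^1*181^1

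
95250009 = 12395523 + 82854486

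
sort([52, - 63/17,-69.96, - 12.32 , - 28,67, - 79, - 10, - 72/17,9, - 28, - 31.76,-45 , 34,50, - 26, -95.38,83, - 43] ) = [  -  95.38, - 79, - 69.96  , - 45, - 43, - 31.76, - 28, - 28, - 26, - 12.32, - 10, - 72/17, - 63/17,  9, 34, 50,  52,67,83 ]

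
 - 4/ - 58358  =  2/29179  =  0.00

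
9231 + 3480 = 12711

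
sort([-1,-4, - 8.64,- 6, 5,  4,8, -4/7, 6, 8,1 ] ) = [ - 8.64, - 6, - 4, - 1,-4/7, 1,4,5,6,8, 8]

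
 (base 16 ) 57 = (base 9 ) 106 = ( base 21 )43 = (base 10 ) 87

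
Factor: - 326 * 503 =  - 2^1*163^1*503^1 = -163978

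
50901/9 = 16967/3= 5655.67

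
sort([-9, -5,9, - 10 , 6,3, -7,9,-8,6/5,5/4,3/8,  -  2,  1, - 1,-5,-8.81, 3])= [-10,-9,-8.81,-8 ,  -  7, - 5, - 5, - 2, - 1,3/8, 1,6/5, 5/4,3, 3, 6, 9,9]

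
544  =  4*136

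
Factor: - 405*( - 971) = 393255 = 3^4 * 5^1*971^1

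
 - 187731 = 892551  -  1080282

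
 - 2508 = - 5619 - -3111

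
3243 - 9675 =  - 6432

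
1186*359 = 425774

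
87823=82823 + 5000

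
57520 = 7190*8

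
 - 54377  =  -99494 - -45117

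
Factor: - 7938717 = - 3^1*809^1*3271^1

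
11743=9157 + 2586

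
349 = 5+344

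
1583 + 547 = 2130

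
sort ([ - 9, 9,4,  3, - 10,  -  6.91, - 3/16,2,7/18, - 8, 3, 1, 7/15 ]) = [ - 10, - 9,-8, - 6.91, - 3/16, 7/18,  7/15,1, 2, 3,  3,  4,9]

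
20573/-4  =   - 20573/4 = - 5143.25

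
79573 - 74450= 5123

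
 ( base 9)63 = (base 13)45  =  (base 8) 71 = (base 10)57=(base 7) 111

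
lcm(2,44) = 44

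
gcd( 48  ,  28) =4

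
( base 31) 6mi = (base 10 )6466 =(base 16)1942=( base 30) 75G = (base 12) 38aa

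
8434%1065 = 979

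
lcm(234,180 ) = 2340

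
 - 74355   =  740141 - 814496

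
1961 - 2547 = - 586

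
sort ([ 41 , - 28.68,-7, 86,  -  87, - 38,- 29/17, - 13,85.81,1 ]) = [ - 87, - 38,  -  28.68, - 13, - 7, - 29/17,  1 , 41,85.81, 86]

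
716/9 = 716/9 = 79.56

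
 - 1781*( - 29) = 51649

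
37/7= 37/7 = 5.29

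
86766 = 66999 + 19767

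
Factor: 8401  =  31^1 * 271^1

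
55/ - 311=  - 55/311 = - 0.18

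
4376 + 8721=13097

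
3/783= 1/261 = 0.00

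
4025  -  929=3096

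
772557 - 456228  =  316329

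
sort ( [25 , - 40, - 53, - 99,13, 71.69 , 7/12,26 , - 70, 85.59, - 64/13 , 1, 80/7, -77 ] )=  [ - 99, - 77, - 70 , - 53,  -  40,-64/13,7/12,1,80/7, 13,25, 26,  71.69, 85.59] 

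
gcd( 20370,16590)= 210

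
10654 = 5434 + 5220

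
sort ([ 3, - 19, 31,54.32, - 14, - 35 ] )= [ - 35, - 19, - 14,3, 31, 54.32]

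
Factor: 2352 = 2^4*3^1*7^2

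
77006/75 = 1026+56/75 = 1026.75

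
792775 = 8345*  95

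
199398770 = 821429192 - 622030422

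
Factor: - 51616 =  - 2^5 * 1613^1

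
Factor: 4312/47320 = 77/845 = 5^( - 1 )*7^1 * 11^1 * 13^( - 2 )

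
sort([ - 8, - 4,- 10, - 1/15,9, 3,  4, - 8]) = [ - 10, - 8, - 8, - 4, - 1/15, 3, 4, 9 ]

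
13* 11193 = 145509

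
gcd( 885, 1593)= 177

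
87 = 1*87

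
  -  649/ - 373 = 649/373  =  1.74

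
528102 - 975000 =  - 446898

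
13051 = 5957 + 7094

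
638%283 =72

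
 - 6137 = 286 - 6423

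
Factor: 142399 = 157^1*907^1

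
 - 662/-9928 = 331/4964 = 0.07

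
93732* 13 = 1218516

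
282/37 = 282/37 = 7.62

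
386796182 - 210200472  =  176595710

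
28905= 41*705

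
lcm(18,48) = 144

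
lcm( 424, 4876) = 9752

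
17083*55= 939565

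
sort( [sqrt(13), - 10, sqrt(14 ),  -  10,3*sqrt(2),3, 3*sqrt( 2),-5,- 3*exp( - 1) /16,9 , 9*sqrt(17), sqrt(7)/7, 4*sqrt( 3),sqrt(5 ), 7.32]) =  [ - 10 , - 10,  -  5, - 3*exp(  -  1) /16, sqrt(7)/7, sqrt( 5 ),3, sqrt(13), sqrt(14),3 * sqrt(2),  3*sqrt(2),  4 *sqrt(3), 7.32,9, 9*sqrt(17)]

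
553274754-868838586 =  - 315563832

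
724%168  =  52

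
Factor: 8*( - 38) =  -304 = - 2^4*19^1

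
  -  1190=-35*34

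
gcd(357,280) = 7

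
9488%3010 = 458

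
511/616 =73/88 = 0.83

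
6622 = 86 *77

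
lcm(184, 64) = 1472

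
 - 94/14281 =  - 94/14281 = - 0.01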